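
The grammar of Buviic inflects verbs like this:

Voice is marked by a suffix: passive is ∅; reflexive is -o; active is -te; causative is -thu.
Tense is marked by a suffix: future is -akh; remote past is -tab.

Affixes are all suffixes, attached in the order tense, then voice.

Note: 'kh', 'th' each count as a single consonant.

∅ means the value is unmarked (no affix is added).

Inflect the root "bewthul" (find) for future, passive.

bewthulakh

Attach tense future -akh → bewthulakh.
voice = passive: zero marking, form stays bewthulakh.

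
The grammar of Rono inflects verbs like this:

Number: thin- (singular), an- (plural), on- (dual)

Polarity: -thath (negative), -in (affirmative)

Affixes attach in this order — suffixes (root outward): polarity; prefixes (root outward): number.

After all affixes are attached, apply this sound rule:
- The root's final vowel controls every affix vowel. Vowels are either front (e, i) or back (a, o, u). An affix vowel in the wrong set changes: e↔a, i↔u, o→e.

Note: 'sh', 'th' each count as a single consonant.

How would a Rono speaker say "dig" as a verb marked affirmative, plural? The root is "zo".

anzoun

Attach polarity affirmative -in → zoin.
Attach number plural an- → anzoin.
Apply vowel harmony: anzoin → anzoun.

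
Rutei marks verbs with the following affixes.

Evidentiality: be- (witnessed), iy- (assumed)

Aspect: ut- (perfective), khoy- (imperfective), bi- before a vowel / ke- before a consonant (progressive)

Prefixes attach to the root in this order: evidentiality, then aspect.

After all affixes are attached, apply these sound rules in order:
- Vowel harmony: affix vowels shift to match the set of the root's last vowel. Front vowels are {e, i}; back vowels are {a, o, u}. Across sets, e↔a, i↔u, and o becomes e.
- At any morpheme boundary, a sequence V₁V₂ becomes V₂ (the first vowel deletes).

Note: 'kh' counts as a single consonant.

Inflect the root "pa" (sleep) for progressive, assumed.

Attach evidentiality assumed iy- → iypa.
Attach aspect progressive bi- (before vowel 'i') → biiypa.
Apply vowel harmony: biiypa → buuypa.
Apply vowel deletion: buuypa → buypa.

buypa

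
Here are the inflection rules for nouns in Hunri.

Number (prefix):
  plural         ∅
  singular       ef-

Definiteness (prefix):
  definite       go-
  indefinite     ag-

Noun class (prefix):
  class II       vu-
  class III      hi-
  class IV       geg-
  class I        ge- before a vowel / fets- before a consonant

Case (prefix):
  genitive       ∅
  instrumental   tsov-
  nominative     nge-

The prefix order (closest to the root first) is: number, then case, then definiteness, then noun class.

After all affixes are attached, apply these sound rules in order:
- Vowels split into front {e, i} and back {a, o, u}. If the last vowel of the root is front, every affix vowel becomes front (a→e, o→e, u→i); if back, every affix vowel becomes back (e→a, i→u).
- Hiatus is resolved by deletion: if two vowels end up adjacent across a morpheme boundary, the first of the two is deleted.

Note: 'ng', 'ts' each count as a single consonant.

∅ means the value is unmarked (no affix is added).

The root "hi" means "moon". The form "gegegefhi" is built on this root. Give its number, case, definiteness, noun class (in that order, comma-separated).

Segment: geg-ag-ef-hi.
number: ef- → singular.
case: ∅ → genitive.
definiteness: ag- → indefinite.
noun class: geg- → class IV.

singular, genitive, indefinite, class IV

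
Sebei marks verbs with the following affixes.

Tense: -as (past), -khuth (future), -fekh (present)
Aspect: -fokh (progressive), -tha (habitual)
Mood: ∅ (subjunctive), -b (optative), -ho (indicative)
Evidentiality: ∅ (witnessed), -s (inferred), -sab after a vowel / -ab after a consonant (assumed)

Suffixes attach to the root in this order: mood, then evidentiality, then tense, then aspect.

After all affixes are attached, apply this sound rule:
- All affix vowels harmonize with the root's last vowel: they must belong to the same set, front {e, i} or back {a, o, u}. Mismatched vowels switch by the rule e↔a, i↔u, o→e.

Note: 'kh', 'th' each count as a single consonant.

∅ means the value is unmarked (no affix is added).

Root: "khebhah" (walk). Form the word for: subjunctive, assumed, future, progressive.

mood = subjunctive: zero marking, form stays khebhah.
Attach evidentiality assumed -ab (after consonant 'h') → khebhahab.
Attach tense future -khuth → khebhahabkhuth.
Attach aspect progressive -fokh → khebhahabkhuthfokh.
Vowel harmony: no change.

khebhahabkhuthfokh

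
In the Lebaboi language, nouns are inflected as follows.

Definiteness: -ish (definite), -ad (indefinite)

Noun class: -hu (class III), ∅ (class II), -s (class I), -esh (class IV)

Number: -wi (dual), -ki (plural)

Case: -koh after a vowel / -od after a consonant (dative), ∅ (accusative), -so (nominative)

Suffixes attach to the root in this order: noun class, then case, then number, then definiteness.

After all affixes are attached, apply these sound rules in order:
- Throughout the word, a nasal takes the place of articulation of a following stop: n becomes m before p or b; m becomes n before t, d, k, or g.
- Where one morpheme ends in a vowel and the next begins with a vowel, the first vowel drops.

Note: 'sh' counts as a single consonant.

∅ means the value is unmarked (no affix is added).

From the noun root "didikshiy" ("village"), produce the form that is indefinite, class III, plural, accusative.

didikshiyhukad

Attach noun class class III -hu → didikshiyhu.
case = accusative: zero marking, form stays didikshiyhu.
Attach number plural -ki → didikshiyhuki.
Attach definiteness indefinite -ad → didikshiyhukiad.
Nasal assimilation: no change.
Apply vowel deletion: didikshiyhukiad → didikshiyhukad.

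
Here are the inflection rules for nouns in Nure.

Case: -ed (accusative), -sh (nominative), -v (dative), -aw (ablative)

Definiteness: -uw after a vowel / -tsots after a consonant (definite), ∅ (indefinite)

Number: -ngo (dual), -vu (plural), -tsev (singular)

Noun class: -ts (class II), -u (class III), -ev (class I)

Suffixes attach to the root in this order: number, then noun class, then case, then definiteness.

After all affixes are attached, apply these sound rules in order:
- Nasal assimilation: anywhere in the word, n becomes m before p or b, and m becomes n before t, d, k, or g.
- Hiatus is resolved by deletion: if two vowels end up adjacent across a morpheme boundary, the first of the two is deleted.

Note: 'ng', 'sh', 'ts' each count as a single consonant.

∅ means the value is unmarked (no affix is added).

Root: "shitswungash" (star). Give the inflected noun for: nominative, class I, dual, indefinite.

Attach number dual -ngo → shitswungashngo.
Attach noun class class I -ev → shitswungashngoev.
Attach case nominative -sh → shitswungashngoevsh.
definiteness = indefinite: zero marking, form stays shitswungashngoevsh.
Nasal assimilation: no change.
Apply vowel deletion: shitswungashngoevsh → shitswungashngevsh.

shitswungashngevsh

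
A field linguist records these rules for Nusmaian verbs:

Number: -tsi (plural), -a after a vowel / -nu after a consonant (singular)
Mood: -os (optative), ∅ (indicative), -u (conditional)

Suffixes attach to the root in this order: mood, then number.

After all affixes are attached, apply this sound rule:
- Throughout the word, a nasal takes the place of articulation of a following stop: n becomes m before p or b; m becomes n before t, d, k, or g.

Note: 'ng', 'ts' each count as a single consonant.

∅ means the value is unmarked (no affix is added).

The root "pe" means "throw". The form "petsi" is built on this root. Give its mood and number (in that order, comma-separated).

Segment: pe-tsi.
mood: ∅ → indicative.
number: -tsi → plural.

indicative, plural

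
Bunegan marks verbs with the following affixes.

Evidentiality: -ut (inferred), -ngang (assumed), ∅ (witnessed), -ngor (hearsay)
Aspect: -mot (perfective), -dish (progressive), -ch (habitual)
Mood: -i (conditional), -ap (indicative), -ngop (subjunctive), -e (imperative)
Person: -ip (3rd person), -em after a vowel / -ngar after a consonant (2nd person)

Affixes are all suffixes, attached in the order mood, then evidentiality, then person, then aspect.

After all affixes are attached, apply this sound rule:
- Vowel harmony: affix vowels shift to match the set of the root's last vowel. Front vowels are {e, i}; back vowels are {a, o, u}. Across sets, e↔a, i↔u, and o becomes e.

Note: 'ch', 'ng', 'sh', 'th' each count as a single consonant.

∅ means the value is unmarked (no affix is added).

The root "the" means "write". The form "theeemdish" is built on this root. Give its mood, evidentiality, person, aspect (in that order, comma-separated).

imperative, witnessed, 2nd person, progressive

Segment: the-e-em-dish.
mood: -e → imperative.
evidentiality: ∅ → witnessed.
person: -em/ngar → 2nd person.
aspect: -dish → progressive.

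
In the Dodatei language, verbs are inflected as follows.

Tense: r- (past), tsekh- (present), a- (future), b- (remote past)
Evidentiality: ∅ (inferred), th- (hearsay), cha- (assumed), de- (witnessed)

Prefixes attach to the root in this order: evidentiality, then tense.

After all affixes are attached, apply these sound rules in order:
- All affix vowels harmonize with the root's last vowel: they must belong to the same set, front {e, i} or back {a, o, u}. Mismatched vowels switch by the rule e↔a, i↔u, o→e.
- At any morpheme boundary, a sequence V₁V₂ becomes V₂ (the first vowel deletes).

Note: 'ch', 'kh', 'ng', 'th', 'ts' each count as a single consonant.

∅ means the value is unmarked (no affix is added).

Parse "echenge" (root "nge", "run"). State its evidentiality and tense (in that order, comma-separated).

assumed, future

Segment: a-cha-nge.
evidentiality: cha- → assumed.
tense: a- → future.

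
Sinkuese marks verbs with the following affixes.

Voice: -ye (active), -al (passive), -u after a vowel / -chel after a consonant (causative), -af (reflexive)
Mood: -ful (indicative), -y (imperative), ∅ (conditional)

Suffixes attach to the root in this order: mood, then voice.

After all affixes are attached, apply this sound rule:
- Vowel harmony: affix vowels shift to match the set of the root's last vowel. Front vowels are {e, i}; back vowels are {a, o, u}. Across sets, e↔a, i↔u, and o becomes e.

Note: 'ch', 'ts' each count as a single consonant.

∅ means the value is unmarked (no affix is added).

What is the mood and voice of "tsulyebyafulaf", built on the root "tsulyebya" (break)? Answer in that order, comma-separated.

indicative, reflexive

Segment: tsulyebya-ful-af.
mood: -ful → indicative.
voice: -af → reflexive.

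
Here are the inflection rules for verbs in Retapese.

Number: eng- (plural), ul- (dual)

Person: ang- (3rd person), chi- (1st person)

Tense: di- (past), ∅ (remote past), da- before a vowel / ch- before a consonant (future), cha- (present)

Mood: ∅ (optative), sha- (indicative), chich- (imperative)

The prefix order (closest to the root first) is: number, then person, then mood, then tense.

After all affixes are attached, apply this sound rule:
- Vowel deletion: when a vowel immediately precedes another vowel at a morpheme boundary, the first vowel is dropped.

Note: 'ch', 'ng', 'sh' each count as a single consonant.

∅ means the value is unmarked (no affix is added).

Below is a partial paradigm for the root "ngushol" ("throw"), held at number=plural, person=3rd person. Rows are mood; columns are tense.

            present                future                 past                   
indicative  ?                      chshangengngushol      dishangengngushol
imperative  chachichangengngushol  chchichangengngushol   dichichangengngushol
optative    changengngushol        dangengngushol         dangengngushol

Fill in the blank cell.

Attach number plural eng- → engngushol.
Attach person 3rd person ang- → angengngushol.
Attach mood indicative sha- → shaangengngushol.
Attach tense present cha- → chashaangengngushol.
Apply vowel deletion: chashaangengngushol → chashangengngushol.

chashangengngushol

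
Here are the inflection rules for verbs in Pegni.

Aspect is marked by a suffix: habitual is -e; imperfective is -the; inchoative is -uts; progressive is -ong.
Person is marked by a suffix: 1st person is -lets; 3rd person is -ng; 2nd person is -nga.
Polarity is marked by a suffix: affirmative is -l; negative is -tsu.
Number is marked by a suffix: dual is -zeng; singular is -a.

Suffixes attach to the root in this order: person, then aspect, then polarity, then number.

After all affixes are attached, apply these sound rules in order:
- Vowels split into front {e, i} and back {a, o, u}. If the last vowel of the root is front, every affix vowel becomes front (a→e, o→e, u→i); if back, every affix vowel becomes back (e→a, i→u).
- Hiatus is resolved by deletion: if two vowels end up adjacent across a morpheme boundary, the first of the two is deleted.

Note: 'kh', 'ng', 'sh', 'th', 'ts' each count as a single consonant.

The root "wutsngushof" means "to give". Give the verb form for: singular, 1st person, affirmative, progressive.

Attach person 1st person -lets → wutsngushoflets.
Attach aspect progressive -ong → wutsngushofletsong.
Attach polarity affirmative -l → wutsngushofletsongl.
Attach number singular -a → wutsngushofletsongla.
Apply vowel harmony: wutsngushofletsongla → wutsngushoflatsongla.
Vowel deletion: no change.

wutsngushoflatsongla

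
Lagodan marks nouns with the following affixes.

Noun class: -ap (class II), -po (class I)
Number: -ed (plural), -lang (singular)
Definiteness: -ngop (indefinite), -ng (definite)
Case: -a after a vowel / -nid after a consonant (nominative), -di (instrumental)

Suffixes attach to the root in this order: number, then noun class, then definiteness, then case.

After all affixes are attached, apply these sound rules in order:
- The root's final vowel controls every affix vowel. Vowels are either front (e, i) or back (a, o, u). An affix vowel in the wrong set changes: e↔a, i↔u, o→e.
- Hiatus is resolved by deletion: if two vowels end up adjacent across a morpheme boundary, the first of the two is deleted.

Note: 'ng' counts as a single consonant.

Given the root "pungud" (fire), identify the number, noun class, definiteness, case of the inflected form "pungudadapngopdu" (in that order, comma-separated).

Segment: pungud-ed-ap-ngop-di.
number: -ed → plural.
noun class: -ap → class II.
definiteness: -ngop → indefinite.
case: -di → instrumental.

plural, class II, indefinite, instrumental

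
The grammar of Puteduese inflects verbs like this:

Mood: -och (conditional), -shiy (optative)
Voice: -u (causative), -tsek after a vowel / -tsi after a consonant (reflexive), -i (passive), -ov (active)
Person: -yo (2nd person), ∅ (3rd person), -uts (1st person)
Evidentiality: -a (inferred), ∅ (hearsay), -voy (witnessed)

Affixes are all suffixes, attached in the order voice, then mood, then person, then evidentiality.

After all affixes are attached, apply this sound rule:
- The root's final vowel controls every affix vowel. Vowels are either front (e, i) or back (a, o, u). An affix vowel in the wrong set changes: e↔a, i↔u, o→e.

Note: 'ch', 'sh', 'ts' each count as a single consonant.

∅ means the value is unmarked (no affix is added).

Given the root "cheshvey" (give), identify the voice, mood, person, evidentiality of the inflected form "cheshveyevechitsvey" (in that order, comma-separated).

Segment: cheshvey-ov-och-uts-voy.
voice: -ov → active.
mood: -och → conditional.
person: -uts → 1st person.
evidentiality: -voy → witnessed.

active, conditional, 1st person, witnessed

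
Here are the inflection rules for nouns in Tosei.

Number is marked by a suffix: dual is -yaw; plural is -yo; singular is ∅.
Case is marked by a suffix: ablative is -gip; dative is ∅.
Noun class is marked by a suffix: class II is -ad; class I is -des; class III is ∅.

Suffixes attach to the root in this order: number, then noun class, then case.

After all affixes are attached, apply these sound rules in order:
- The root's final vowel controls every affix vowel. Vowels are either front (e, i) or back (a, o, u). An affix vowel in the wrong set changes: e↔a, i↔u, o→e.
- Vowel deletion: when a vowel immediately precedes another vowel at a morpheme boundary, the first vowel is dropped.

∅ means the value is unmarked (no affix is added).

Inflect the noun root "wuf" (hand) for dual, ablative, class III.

Attach number dual -yaw → wufyaw.
noun class = class III: zero marking, form stays wufyaw.
Attach case ablative -gip → wufyawgip.
Apply vowel harmony: wufyawgip → wufyawgup.
Vowel deletion: no change.

wufyawgup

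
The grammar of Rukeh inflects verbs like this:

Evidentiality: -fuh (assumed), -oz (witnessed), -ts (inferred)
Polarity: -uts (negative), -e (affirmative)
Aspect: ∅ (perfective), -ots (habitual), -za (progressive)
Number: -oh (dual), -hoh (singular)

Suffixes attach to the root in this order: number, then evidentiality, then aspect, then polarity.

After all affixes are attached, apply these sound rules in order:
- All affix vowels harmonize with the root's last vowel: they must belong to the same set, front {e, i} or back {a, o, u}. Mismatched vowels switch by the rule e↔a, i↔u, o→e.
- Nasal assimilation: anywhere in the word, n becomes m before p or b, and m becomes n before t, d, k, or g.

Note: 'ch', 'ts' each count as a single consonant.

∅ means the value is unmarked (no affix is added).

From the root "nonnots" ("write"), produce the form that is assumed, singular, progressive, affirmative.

nonnotshohfuhzaa

Attach number singular -hoh → nonnotshoh.
Attach evidentiality assumed -fuh → nonnotshohfuh.
Attach aspect progressive -za → nonnotshohfuhza.
Attach polarity affirmative -e → nonnotshohfuhzae.
Apply vowel harmony: nonnotshohfuhzae → nonnotshohfuhzaa.
Nasal assimilation: no change.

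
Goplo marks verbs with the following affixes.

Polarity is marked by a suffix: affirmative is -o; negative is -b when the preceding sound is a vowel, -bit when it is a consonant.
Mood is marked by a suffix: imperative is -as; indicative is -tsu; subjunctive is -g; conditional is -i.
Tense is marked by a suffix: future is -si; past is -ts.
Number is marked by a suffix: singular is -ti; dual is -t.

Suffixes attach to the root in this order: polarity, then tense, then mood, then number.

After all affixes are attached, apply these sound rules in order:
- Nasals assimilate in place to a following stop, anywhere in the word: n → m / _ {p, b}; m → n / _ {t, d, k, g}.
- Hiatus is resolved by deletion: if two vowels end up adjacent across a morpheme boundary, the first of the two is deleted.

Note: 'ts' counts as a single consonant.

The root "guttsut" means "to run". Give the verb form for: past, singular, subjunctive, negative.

guttsutbittsgti

Attach polarity negative -bit (after consonant 't') → guttsutbit.
Attach tense past -ts → guttsutbitts.
Attach mood subjunctive -g → guttsutbittsg.
Attach number singular -ti → guttsutbittsgti.
Nasal assimilation: no change.
Vowel deletion: no change.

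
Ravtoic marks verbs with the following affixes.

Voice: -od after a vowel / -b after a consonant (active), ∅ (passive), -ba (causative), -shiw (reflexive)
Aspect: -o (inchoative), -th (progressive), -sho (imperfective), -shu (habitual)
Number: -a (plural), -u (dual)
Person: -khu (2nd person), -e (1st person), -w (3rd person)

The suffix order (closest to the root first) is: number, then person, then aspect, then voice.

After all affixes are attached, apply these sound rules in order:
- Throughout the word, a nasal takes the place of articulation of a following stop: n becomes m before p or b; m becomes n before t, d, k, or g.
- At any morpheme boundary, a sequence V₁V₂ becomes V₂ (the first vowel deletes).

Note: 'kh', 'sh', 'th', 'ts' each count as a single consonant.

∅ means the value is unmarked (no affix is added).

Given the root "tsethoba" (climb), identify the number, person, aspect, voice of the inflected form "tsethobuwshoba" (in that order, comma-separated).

dual, 3rd person, imperfective, causative

Segment: tsethoba-u-w-sho-ba.
number: -u → dual.
person: -w → 3rd person.
aspect: -sho → imperfective.
voice: -ba → causative.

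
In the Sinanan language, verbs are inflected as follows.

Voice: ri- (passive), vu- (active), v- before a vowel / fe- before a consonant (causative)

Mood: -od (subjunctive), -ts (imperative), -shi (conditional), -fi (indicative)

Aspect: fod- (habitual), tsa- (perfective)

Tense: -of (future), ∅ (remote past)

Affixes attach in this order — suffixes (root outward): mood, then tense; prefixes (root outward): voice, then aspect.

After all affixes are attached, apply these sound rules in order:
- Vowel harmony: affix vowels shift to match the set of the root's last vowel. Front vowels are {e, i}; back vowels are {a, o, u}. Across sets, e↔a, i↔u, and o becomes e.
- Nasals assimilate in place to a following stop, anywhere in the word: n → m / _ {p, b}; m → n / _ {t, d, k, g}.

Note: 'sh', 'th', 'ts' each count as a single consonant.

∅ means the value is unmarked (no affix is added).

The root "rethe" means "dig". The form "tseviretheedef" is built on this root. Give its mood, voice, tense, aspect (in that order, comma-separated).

subjunctive, active, future, perfective

Segment: tsa-vu-rethe-od-of.
mood: -od → subjunctive.
voice: vu- → active.
tense: -of → future.
aspect: tsa- → perfective.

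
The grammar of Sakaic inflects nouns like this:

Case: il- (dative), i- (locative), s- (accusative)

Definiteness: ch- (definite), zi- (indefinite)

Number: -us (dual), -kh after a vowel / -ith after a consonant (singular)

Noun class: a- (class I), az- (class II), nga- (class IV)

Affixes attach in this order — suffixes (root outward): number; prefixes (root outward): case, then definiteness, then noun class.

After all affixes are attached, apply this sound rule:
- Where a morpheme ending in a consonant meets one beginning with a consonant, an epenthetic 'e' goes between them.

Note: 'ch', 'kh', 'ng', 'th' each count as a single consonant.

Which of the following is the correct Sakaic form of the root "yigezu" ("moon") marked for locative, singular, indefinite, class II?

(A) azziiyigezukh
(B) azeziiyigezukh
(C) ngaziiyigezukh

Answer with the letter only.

Attach case locative i- → iyigezu.
Attach definiteness indefinite zi- → ziiyigezu.
Attach number singular -kh (after vowel 'u') → ziiyigezukh.
Attach noun class class II az- → azziiyigezukh.
Apply epenthesis: azziiyigezukh → azeziiyigezukh.
So the correct form is azeziiyigezukh, option (B).
(A) azziiyigezukh is wrong: it fails to apply the sound rule(s).
(C) ngaziiyigezukh is wrong: it uses class IV instead of class II for noun class.

B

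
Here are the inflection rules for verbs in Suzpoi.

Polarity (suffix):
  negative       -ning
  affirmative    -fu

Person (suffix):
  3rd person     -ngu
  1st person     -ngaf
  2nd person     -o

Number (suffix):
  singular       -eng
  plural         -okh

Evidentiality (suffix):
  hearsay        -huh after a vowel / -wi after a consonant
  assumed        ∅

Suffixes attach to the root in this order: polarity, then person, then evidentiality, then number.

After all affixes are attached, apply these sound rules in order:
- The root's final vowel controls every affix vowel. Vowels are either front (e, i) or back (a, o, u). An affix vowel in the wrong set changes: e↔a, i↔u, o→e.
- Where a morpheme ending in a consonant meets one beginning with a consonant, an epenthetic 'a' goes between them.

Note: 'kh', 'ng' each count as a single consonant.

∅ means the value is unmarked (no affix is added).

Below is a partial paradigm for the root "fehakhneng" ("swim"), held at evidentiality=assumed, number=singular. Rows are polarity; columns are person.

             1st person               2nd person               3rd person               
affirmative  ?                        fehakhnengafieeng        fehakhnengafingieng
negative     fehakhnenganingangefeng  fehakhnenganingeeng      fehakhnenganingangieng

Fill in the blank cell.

fehakhnengafingefeng

Attach polarity affirmative -fu → fehakhnengfu.
Attach person 1st person -ngaf → fehakhnengfungaf.
evidentiality = assumed: zero marking, form stays fehakhnengfungaf.
Attach number singular -eng → fehakhnengfungafeng.
Apply vowel harmony: fehakhnengfungafeng → fehakhnengfingefeng.
Apply epenthesis: fehakhnengfingefeng → fehakhnengafingefeng.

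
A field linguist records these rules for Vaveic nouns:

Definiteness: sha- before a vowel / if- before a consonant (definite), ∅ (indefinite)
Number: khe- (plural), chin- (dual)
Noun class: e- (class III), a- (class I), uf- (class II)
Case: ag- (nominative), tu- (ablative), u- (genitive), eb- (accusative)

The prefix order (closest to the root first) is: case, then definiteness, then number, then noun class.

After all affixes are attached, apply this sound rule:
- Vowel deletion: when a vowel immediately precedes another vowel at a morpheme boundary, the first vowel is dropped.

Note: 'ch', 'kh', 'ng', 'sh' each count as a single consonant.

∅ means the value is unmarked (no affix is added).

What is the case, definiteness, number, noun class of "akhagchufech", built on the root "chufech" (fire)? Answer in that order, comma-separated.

nominative, indefinite, plural, class I

Segment: a-khe-ag-chufech.
case: ag- → nominative.
definiteness: ∅ → indefinite.
number: khe- → plural.
noun class: a- → class I.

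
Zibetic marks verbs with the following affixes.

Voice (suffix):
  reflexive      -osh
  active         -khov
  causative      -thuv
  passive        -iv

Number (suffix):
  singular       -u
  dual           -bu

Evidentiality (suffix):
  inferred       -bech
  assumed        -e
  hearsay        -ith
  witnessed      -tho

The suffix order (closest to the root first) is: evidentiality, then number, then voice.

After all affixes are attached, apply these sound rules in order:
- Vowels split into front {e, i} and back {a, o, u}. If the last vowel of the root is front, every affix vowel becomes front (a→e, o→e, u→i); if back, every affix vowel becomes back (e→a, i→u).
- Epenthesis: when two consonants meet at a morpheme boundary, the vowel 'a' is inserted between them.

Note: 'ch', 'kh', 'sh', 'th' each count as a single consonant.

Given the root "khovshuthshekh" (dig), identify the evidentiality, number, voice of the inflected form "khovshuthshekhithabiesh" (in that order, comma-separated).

Segment: khovshuthshekh-ith-bu-osh.
evidentiality: -ith → hearsay.
number: -bu → dual.
voice: -osh → reflexive.

hearsay, dual, reflexive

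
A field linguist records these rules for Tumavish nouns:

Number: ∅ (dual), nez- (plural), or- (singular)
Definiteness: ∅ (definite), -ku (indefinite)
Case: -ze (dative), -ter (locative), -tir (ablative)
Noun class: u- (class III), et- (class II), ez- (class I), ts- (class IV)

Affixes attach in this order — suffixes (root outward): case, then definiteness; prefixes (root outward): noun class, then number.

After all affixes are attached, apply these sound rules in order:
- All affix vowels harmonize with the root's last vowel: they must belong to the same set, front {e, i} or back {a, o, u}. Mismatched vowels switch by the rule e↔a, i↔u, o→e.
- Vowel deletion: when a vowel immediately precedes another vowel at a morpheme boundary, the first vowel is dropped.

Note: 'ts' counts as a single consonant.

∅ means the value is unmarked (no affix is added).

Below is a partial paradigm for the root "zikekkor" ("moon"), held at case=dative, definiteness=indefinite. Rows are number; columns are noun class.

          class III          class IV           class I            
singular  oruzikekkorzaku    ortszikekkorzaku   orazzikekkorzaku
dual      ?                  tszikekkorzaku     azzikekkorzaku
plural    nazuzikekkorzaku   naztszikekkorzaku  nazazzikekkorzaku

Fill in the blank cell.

uzikekkorzaku

Attach noun class class III u- → uzikekkor.
Attach case dative -ze → uzikekkorze.
Attach definiteness indefinite -ku → uzikekkorzeku.
number = dual: zero marking, form stays uzikekkorzeku.
Apply vowel harmony: uzikekkorzeku → uzikekkorzaku.
Vowel deletion: no change.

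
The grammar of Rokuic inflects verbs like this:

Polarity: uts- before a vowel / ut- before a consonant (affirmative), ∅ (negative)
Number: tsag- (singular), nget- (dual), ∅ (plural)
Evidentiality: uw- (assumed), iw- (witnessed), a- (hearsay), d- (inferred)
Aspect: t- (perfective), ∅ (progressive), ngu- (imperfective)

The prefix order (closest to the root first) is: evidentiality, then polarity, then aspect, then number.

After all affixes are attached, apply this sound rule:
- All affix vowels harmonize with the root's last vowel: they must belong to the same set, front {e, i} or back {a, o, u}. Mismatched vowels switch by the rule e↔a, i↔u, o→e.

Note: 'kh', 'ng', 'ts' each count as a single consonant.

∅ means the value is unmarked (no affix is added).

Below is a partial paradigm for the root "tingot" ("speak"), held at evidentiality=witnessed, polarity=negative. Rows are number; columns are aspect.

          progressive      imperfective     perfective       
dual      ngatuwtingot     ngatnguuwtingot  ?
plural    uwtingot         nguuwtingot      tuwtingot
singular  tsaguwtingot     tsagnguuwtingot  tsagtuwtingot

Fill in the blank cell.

ngattuwtingot

Attach evidentiality witnessed iw- → iwtingot.
polarity = negative: zero marking, form stays iwtingot.
Attach aspect perfective t- → tiwtingot.
Attach number dual nget- → ngettiwtingot.
Apply vowel harmony: ngettiwtingot → ngattuwtingot.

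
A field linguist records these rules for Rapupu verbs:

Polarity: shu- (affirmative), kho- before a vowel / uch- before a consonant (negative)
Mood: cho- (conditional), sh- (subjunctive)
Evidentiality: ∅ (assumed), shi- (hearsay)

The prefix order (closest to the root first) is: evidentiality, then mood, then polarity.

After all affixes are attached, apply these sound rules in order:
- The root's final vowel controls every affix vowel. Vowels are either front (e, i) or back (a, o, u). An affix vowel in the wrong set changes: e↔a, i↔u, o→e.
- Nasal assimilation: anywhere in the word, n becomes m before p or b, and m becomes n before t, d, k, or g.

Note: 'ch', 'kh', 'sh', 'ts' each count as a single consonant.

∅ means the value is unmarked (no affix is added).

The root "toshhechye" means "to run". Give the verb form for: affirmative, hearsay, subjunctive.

shishshitoshhechye

Attach evidentiality hearsay shi- → shitoshhechye.
Attach mood subjunctive sh- → shshitoshhechye.
Attach polarity affirmative shu- → shushshitoshhechye.
Apply vowel harmony: shushshitoshhechye → shishshitoshhechye.
Nasal assimilation: no change.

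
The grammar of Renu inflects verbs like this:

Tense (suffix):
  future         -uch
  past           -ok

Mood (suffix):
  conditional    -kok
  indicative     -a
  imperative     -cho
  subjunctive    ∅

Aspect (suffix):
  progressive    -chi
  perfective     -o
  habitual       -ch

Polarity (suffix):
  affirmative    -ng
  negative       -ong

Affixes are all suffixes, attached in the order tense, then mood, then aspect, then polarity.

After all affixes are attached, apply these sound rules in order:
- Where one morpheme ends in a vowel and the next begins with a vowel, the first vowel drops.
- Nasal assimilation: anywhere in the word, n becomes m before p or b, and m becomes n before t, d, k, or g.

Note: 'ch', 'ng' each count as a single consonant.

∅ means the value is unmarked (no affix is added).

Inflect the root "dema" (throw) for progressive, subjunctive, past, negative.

demokchong

Attach tense past -ok → demaok.
mood = subjunctive: zero marking, form stays demaok.
Attach aspect progressive -chi → demaokchi.
Attach polarity negative -ong → demaokchiong.
Apply vowel deletion: demaokchiong → demokchong.
Nasal assimilation: no change.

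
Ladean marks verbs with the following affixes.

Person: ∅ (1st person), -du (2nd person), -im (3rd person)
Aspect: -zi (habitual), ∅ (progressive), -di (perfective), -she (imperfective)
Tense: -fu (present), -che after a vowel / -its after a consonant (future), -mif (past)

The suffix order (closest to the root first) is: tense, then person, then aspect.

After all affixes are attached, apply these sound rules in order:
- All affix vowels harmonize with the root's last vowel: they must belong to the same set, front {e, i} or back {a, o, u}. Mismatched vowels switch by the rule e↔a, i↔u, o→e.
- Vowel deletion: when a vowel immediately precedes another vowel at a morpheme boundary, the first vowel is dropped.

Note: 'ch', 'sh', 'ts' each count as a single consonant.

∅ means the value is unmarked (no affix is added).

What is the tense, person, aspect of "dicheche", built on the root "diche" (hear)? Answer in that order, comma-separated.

Segment: diche-che.
tense: -che/its → future.
person: ∅ → 1st person.
aspect: ∅ → progressive.

future, 1st person, progressive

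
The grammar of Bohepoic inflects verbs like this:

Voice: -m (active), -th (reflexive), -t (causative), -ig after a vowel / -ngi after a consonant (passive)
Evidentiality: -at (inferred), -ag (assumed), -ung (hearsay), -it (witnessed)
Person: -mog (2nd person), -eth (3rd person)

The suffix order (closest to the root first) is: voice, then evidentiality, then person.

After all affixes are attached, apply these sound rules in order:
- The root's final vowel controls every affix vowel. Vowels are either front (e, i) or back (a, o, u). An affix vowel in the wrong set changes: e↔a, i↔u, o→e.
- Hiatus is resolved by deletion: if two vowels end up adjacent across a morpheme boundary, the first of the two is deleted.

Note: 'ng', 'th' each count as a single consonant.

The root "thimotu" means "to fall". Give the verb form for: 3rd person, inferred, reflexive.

thimotuthatath

Attach voice reflexive -th → thimotuth.
Attach evidentiality inferred -at → thimotuthat.
Attach person 3rd person -eth → thimotuthateth.
Apply vowel harmony: thimotuthateth → thimotuthatath.
Vowel deletion: no change.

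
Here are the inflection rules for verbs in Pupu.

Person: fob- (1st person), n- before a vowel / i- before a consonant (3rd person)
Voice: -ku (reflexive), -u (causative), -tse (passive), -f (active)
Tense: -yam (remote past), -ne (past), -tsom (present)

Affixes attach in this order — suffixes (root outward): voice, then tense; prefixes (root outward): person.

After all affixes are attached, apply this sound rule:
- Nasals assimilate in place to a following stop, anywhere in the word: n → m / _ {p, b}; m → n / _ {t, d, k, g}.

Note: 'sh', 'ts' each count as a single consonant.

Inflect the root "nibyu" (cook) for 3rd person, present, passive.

Attach voice passive -tse → nibyutse.
Attach person 3rd person i- (before consonant 'n') → inibyutse.
Attach tense present -tsom → inibyutsetsom.
Nasal assimilation: no change.

inibyutsetsom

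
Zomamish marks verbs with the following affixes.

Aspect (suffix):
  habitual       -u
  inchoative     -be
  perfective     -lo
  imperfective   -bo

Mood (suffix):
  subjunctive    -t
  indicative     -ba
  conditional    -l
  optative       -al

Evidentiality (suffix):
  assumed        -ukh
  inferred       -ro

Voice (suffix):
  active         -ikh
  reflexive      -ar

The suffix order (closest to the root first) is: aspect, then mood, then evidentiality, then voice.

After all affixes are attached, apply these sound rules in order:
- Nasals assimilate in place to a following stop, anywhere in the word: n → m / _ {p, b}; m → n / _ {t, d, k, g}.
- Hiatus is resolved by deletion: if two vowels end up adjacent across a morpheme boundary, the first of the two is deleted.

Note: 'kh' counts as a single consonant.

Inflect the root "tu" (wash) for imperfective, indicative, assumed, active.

tubobukhikh

Attach aspect imperfective -bo → tubo.
Attach mood indicative -ba → tuboba.
Attach evidentiality assumed -ukh → tubobaukh.
Attach voice active -ikh → tubobaukhikh.
Nasal assimilation: no change.
Apply vowel deletion: tubobaukhikh → tubobukhikh.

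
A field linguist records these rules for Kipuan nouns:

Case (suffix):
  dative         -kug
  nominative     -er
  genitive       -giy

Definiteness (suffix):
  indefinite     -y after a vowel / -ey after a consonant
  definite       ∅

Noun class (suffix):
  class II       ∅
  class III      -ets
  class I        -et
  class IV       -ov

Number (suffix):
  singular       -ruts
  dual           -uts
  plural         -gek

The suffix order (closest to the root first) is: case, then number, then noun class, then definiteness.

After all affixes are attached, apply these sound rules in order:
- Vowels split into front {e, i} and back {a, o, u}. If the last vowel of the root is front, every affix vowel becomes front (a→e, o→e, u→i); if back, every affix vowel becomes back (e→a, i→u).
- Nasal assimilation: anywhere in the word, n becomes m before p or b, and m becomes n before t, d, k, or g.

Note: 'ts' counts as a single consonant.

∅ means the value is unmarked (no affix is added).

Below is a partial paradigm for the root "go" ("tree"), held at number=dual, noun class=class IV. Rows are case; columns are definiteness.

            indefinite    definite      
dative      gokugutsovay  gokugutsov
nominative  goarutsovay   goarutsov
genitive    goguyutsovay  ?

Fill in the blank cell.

goguyutsov

Attach case genitive -giy → gogiy.
Attach number dual -uts → gogiyuts.
Attach noun class class IV -ov → gogiyutsov.
definiteness = definite: zero marking, form stays gogiyutsov.
Apply vowel harmony: gogiyutsov → goguyutsov.
Nasal assimilation: no change.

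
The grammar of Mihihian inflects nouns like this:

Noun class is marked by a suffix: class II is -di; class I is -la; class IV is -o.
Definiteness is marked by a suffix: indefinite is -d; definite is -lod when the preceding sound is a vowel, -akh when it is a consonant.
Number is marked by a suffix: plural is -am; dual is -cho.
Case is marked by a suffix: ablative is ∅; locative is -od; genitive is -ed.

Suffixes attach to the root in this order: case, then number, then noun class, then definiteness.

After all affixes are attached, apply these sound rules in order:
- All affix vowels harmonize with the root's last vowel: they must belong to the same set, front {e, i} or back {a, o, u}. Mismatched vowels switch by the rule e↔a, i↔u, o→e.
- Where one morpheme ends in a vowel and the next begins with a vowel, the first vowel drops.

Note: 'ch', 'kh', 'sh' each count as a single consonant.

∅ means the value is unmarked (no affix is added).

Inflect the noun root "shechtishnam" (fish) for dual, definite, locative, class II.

Attach case locative -od → shechtishnamod.
Attach number dual -cho → shechtishnamodcho.
Attach noun class class II -di → shechtishnamodchodi.
Attach definiteness definite -lod (after vowel 'i') → shechtishnamodchodilod.
Apply vowel harmony: shechtishnamodchodilod → shechtishnamodchodulod.
Vowel deletion: no change.

shechtishnamodchodulod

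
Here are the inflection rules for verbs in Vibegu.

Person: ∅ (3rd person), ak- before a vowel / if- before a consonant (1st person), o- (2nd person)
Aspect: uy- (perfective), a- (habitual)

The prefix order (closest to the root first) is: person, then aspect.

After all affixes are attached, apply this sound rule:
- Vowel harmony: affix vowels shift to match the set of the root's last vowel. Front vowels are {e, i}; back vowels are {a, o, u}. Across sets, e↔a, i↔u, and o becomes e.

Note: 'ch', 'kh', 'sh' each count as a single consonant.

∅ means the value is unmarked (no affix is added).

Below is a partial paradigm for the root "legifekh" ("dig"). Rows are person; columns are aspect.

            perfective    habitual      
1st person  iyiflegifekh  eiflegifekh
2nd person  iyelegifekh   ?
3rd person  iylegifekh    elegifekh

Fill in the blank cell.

Attach person 2nd person o- → olegifekh.
Attach aspect habitual a- → aolegifekh.
Apply vowel harmony: aolegifekh → eelegifekh.

eelegifekh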